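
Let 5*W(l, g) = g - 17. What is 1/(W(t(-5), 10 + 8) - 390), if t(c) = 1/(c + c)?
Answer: -5/1949 ≈ -0.0025654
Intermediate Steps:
t(c) = 1/(2*c)
W(l, g) = -17/5 + g/5 (W(l, g) = (g - 17)/5 = (-17 + g)/5 = -17/5 + g/5)
1/(W(t(-5), 10 + 8) - 390) = 1/((-17/5 + (10 + 8)/5) - 390) = 1/((-17/5 + (⅕)*18) - 390) = 1/((-17/5 + 18/5) - 390) = 1/(⅕ - 390) = 1/(-1949/5) = -5/1949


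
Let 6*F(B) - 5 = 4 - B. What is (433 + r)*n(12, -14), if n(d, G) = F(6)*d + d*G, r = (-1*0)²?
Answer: -70146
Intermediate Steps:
r = 0 (r = 0² = 0)
F(B) = 3/2 - B/6 (F(B) = ⅚ + (4 - B)/6 = ⅚ + (⅔ - B/6) = 3/2 - B/6)
n(d, G) = d/2 + G*d (n(d, G) = (3/2 - ⅙*6)*d + d*G = (3/2 - 1)*d + G*d = d/2 + G*d)
(433 + r)*n(12, -14) = (433 + 0)*(12*(½ - 14)) = 433*(12*(-27/2)) = 433*(-162) = -70146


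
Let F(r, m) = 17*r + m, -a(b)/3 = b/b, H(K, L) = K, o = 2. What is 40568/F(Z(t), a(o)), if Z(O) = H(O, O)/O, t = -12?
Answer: 20284/7 ≈ 2897.7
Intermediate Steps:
a(b) = -3 (a(b) = -3*b/b = -3*1 = -3)
Z(O) = 1 (Z(O) = O/O = 1)
F(r, m) = m + 17*r
40568/F(Z(t), a(o)) = 40568/(-3 + 17*1) = 40568/(-3 + 17) = 40568/14 = 40568*(1/14) = 20284/7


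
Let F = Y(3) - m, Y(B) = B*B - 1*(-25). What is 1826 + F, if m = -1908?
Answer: 3768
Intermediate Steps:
Y(B) = 25 + B**2 (Y(B) = B**2 + 25 = 25 + B**2)
F = 1942 (F = (25 + 3**2) - 1*(-1908) = (25 + 9) + 1908 = 34 + 1908 = 1942)
1826 + F = 1826 + 1942 = 3768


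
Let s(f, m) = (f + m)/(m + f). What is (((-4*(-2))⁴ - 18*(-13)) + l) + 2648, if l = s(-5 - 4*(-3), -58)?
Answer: 6979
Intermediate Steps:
s(f, m) = 1 (s(f, m) = (f + m)/(f + m) = 1)
l = 1
(((-4*(-2))⁴ - 18*(-13)) + l) + 2648 = (((-4*(-2))⁴ - 18*(-13)) + 1) + 2648 = ((8⁴ + 234) + 1) + 2648 = ((4096 + 234) + 1) + 2648 = (4330 + 1) + 2648 = 4331 + 2648 = 6979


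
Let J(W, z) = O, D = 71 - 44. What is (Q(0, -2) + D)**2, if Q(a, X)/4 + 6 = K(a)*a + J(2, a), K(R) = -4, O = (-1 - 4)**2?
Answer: 10609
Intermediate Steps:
O = 25 (O = (-5)**2 = 25)
D = 27
J(W, z) = 25
Q(a, X) = 76 - 16*a (Q(a, X) = -24 + 4*(-4*a + 25) = -24 + 4*(25 - 4*a) = -24 + (100 - 16*a) = 76 - 16*a)
(Q(0, -2) + D)**2 = ((76 - 16*0) + 27)**2 = ((76 + 0) + 27)**2 = (76 + 27)**2 = 103**2 = 10609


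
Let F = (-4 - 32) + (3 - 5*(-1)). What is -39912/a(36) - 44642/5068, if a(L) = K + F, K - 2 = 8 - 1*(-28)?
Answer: -50680109/12670 ≈ -4000.0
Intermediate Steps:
F = -28 (F = -36 + (3 + 5) = -36 + 8 = -28)
K = 38 (K = 2 + (8 - 1*(-28)) = 2 + (8 + 28) = 2 + 36 = 38)
a(L) = 10 (a(L) = 38 - 28 = 10)
-39912/a(36) - 44642/5068 = -39912/10 - 44642/5068 = -39912*⅒ - 44642*1/5068 = -19956/5 - 22321/2534 = -50680109/12670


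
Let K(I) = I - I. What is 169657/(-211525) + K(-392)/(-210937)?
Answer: -169657/211525 ≈ -0.80207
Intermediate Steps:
K(I) = 0
169657/(-211525) + K(-392)/(-210937) = 169657/(-211525) + 0/(-210937) = 169657*(-1/211525) + 0*(-1/210937) = -169657/211525 + 0 = -169657/211525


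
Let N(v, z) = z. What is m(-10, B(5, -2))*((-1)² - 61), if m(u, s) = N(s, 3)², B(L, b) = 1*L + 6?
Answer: -540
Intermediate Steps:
B(L, b) = 6 + L (B(L, b) = L + 6 = 6 + L)
m(u, s) = 9 (m(u, s) = 3² = 9)
m(-10, B(5, -2))*((-1)² - 61) = 9*((-1)² - 61) = 9*(1 - 61) = 9*(-60) = -540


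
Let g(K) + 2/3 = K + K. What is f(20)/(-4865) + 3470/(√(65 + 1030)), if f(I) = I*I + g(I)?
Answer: -1318/14595 + 694*√1095/219 ≈ 104.77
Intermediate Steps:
g(K) = -⅔ + 2*K (g(K) = -⅔ + (K + K) = -⅔ + 2*K)
f(I) = -⅔ + I² + 2*I (f(I) = I*I + (-⅔ + 2*I) = I² + (-⅔ + 2*I) = -⅔ + I² + 2*I)
f(20)/(-4865) + 3470/(√(65 + 1030)) = (-⅔ + 20² + 2*20)/(-4865) + 3470/(√(65 + 1030)) = (-⅔ + 400 + 40)*(-1/4865) + 3470/(√1095) = (1318/3)*(-1/4865) + 3470*(√1095/1095) = -1318/14595 + 694*√1095/219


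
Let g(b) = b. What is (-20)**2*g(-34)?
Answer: -13600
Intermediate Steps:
(-20)**2*g(-34) = (-20)**2*(-34) = 400*(-34) = -13600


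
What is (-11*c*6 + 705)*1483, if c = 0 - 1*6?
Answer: 1632783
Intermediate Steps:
c = -6 (c = 0 - 6 = -6)
(-11*c*6 + 705)*1483 = (-11*(-6)*6 + 705)*1483 = (66*6 + 705)*1483 = (396 + 705)*1483 = 1101*1483 = 1632783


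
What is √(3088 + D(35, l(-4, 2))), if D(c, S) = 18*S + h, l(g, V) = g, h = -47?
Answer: √2969 ≈ 54.489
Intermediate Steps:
D(c, S) = -47 + 18*S (D(c, S) = 18*S - 47 = -47 + 18*S)
√(3088 + D(35, l(-4, 2))) = √(3088 + (-47 + 18*(-4))) = √(3088 + (-47 - 72)) = √(3088 - 119) = √2969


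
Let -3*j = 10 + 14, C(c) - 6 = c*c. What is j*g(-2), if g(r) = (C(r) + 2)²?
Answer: -1152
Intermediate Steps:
C(c) = 6 + c² (C(c) = 6 + c*c = 6 + c²)
g(r) = (8 + r²)² (g(r) = ((6 + r²) + 2)² = (8 + r²)²)
j = -8 (j = -(10 + 14)/3 = -⅓*24 = -8)
j*g(-2) = -8*(8 + (-2)²)² = -8*(8 + 4)² = -8*12² = -8*144 = -1152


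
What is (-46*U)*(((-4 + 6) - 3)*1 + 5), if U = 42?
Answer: -7728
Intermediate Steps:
(-46*U)*(((-4 + 6) - 3)*1 + 5) = (-46*42)*(((-4 + 6) - 3)*1 + 5) = -1932*((2 - 3)*1 + 5) = -1932*(-1*1 + 5) = -1932*(-1 + 5) = -1932*4 = -7728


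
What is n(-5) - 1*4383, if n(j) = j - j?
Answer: -4383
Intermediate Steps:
n(j) = 0
n(-5) - 1*4383 = 0 - 1*4383 = 0 - 4383 = -4383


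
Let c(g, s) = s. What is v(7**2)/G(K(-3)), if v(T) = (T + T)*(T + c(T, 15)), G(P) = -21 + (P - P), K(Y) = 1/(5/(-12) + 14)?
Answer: -896/3 ≈ -298.67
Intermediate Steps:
K(Y) = 12/163 (K(Y) = 1/(5*(-1/12) + 14) = 1/(-5/12 + 14) = 1/(163/12) = 12/163)
G(P) = -21 (G(P) = -21 + 0 = -21)
v(T) = 2*T*(15 + T) (v(T) = (T + T)*(T + 15) = (2*T)*(15 + T) = 2*T*(15 + T))
v(7**2)/G(K(-3)) = (2*7**2*(15 + 7**2))/(-21) = (2*49*(15 + 49))*(-1/21) = (2*49*64)*(-1/21) = 6272*(-1/21) = -896/3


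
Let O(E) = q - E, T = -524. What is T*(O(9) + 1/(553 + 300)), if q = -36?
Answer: 20113216/853 ≈ 23579.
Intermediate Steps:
O(E) = -36 - E
T*(O(9) + 1/(553 + 300)) = -524*((-36 - 1*9) + 1/(553 + 300)) = -524*((-36 - 9) + 1/853) = -524*(-45 + 1/853) = -524*(-38384/853) = 20113216/853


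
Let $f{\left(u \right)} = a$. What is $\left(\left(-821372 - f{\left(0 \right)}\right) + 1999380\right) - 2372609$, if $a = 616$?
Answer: $-1195217$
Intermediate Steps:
$f{\left(u \right)} = 616$
$\left(\left(-821372 - f{\left(0 \right)}\right) + 1999380\right) - 2372609 = \left(\left(-821372 - 616\right) + 1999380\right) - 2372609 = \left(-821988 + 1999380\right) - 2372609 = 1177392 - 2372609 = -1195217$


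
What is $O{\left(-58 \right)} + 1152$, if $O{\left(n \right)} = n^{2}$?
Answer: $4516$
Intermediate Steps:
$O{\left(-58 \right)} + 1152 = \left(-58\right)^{2} + 1152 = 3364 + 1152 = 4516$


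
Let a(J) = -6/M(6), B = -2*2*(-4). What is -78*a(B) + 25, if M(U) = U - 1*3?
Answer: 181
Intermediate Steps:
M(U) = -3 + U (M(U) = U - 3 = -3 + U)
B = 16 (B = -4*(-4) = 16)
a(J) = -2 (a(J) = -6/(-3 + 6) = -6/3 = -6*⅓ = -2)
-78*a(B) + 25 = -78*(-2) + 25 = 156 + 25 = 181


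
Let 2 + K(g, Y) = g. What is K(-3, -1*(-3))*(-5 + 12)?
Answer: -35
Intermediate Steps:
K(g, Y) = -2 + g
K(-3, -1*(-3))*(-5 + 12) = (-2 - 3)*(-5 + 12) = -5*7 = -35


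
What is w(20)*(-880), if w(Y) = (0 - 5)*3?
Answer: 13200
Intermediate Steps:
w(Y) = -15 (w(Y) = -5*3 = -15)
w(20)*(-880) = -15*(-880) = 13200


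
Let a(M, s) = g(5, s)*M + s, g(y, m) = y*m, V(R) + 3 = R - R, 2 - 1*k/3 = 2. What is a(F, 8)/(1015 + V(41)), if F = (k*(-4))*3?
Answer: 2/253 ≈ 0.0079051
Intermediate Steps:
k = 0 (k = 6 - 3*2 = 6 - 6 = 0)
V(R) = -3 (V(R) = -3 + (R - R) = -3 + 0 = -3)
g(y, m) = m*y
F = 0 (F = (0*(-4))*3 = 0*3 = 0)
a(M, s) = s + 5*M*s (a(M, s) = (s*5)*M + s = (5*s)*M + s = 5*M*s + s = s + 5*M*s)
a(F, 8)/(1015 + V(41)) = (8*(1 + 5*0))/(1015 - 3) = (8*(1 + 0))/1012 = (8*1)*(1/1012) = 8*(1/1012) = 2/253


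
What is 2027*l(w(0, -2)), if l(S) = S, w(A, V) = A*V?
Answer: 0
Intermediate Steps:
2027*l(w(0, -2)) = 2027*(0*(-2)) = 2027*0 = 0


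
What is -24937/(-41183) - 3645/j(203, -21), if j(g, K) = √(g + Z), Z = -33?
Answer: 24937/41183 - 729*√170/34 ≈ -278.95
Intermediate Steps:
j(g, K) = √(-33 + g) (j(g, K) = √(g - 33) = √(-33 + g))
-24937/(-41183) - 3645/j(203, -21) = -24937/(-41183) - 3645/√(-33 + 203) = -24937*(-1/41183) - 3645*√170/170 = 24937/41183 - 729*√170/34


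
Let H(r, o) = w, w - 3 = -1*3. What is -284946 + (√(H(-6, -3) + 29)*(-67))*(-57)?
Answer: -284946 + 3819*√29 ≈ -2.6438e+5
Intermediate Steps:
w = 0 (w = 3 - 1*3 = 3 - 3 = 0)
H(r, o) = 0
-284946 + (√(H(-6, -3) + 29)*(-67))*(-57) = -284946 + (√(0 + 29)*(-67))*(-57) = -284946 + (√29*(-67))*(-57) = -284946 - 67*√29*(-57) = -284946 + 3819*√29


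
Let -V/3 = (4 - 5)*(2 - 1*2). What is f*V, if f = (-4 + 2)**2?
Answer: 0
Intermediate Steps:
f = 4 (f = (-2)**2 = 4)
V = 0 (V = -3*(4 - 5)*(2 - 1*2) = -(-3)*(2 - 2) = -(-3)*0 = -3*0 = 0)
f*V = 4*0 = 0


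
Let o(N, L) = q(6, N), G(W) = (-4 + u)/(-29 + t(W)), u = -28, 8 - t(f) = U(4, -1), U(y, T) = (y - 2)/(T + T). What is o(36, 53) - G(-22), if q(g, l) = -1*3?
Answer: -23/5 ≈ -4.6000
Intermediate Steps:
U(y, T) = (-2 + y)/(2*T) (U(y, T) = (-2 + y)/((2*T)) = (-2 + y)*(1/(2*T)) = (-2 + y)/(2*T))
t(f) = 9 (t(f) = 8 - (-2 + 4)/(2*(-1)) = 8 - (-1)*2/2 = 8 - 1*(-1) = 8 + 1 = 9)
q(g, l) = -3
G(W) = 8/5 (G(W) = (-4 - 28)/(-29 + 9) = -32/(-20) = -32*(-1/20) = 8/5)
o(N, L) = -3
o(36, 53) - G(-22) = -3 - 1*8/5 = -3 - 8/5 = -23/5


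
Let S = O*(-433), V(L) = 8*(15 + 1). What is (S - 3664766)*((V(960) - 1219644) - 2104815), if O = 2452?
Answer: 15712390633542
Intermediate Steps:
V(L) = 128 (V(L) = 8*16 = 128)
S = -1061716 (S = 2452*(-433) = -1061716)
(S - 3664766)*((V(960) - 1219644) - 2104815) = (-1061716 - 3664766)*((128 - 1219644) - 2104815) = -4726482*(-1219516 - 2104815) = -4726482*(-3324331) = 15712390633542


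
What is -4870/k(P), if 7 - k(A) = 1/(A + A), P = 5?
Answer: -48700/69 ≈ -705.80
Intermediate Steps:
k(A) = 7 - 1/(2*A) (k(A) = 7 - 1/(A + A) = 7 - 1/(2*A))
-4870/k(P) = -4870/(7 - ½/5) = -4870/(7 - ½*⅕) = -4870/(7 - ⅒) = -4870/69/10 = -4870*10/69 = -48700/69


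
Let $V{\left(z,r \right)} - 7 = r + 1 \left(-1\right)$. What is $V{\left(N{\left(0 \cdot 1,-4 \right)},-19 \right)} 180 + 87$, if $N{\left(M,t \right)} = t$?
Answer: $-2253$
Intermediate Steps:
$V{\left(z,r \right)} = 6 + r$ ($V{\left(z,r \right)} = 7 + \left(r + 1 \left(-1\right)\right) = 7 + \left(r - 1\right) = 7 + \left(-1 + r\right) = 6 + r$)
$V{\left(N{\left(0 \cdot 1,-4 \right)},-19 \right)} 180 + 87 = \left(6 - 19\right) 180 + 87 = \left(-13\right) 180 + 87 = -2340 + 87 = -2253$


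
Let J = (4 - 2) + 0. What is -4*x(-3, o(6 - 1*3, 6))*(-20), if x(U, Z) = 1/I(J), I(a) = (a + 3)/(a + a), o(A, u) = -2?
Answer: 64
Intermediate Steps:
J = 2 (J = 2 + 0 = 2)
I(a) = (3 + a)/(2*a) (I(a) = (3 + a)/((2*a)) = (3 + a)*(1/(2*a)) = (3 + a)/(2*a))
x(U, Z) = ⅘ (x(U, Z) = 1/((½)*(3 + 2)/2) = 1/((½)*(½)*5) = 1/(5/4) = ⅘)
-4*x(-3, o(6 - 1*3, 6))*(-20) = -4*⅘*(-20) = -16/5*(-20) = 64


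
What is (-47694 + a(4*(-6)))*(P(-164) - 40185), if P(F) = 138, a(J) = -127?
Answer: 1915087587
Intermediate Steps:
(-47694 + a(4*(-6)))*(P(-164) - 40185) = (-47694 - 127)*(138 - 40185) = -47821*(-40047) = 1915087587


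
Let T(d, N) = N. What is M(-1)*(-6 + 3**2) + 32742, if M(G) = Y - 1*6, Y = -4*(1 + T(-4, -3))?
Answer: 32748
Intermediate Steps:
Y = 8 (Y = -4*(1 - 3) = -4*(-2) = 8)
M(G) = 2 (M(G) = 8 - 1*6 = 8 - 6 = 2)
M(-1)*(-6 + 3**2) + 32742 = 2*(-6 + 3**2) + 32742 = 2*(-6 + 9) + 32742 = 2*3 + 32742 = 6 + 32742 = 32748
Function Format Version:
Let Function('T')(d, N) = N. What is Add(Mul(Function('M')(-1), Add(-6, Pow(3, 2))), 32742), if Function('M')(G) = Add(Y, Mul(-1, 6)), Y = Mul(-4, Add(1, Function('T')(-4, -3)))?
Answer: 32748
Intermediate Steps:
Y = 8 (Y = Mul(-4, Add(1, -3)) = Mul(-4, -2) = 8)
Function('M')(G) = 2 (Function('M')(G) = Add(8, Mul(-1, 6)) = Add(8, -6) = 2)
Add(Mul(Function('M')(-1), Add(-6, Pow(3, 2))), 32742) = Add(Mul(2, Add(-6, Pow(3, 2))), 32742) = Add(Mul(2, Add(-6, 9)), 32742) = Add(Mul(2, 3), 32742) = Add(6, 32742) = 32748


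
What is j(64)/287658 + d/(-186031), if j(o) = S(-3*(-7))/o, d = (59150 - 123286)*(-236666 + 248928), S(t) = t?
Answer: 689446098562735/163088168832 ≈ 4227.4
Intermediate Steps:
d = -786435632 (d = -64136*12262 = -786435632)
j(o) = 21/o (j(o) = (-3*(-7))/o = 21/o)
j(64)/287658 + d/(-186031) = (21/64)/287658 - 786435632/(-186031) = (21*(1/64))*(1/287658) - 786435632*(-1/186031) = (21/64)*(1/287658) + 786435632/186031 = 1/876672 + 786435632/186031 = 689446098562735/163088168832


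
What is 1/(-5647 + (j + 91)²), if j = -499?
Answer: 1/160817 ≈ 6.2183e-6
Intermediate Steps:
1/(-5647 + (j + 91)²) = 1/(-5647 + (-499 + 91)²) = 1/(-5647 + (-408)²) = 1/(-5647 + 166464) = 1/160817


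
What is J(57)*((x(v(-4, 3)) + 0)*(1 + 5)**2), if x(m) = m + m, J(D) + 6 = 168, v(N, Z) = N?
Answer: -46656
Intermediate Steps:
J(D) = 162 (J(D) = -6 + 168 = 162)
x(m) = 2*m
J(57)*((x(v(-4, 3)) + 0)*(1 + 5)**2) = 162*((2*(-4) + 0)*(1 + 5)**2) = 162*((-8 + 0)*6**2) = 162*(-8*36) = 162*(-288) = -46656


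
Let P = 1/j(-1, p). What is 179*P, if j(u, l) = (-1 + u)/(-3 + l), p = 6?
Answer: -537/2 ≈ -268.50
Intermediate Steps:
j(u, l) = (-1 + u)/(-3 + l)
P = -3/2 (P = 1/((-1 - 1)/(-3 + 6)) = 1/(-2/3) = -3/2 ≈ -1.5000)
179*P = 179*(-3/2) = -537/2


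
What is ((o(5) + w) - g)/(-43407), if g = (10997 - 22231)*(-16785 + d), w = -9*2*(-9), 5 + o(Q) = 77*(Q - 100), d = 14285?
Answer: 28092158/43407 ≈ 647.18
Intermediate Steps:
o(Q) = -7705 + 77*Q (o(Q) = -5 + 77*(Q - 100) = -5 + 77*(-100 + Q) = -5 + (-7700 + 77*Q) = -7705 + 77*Q)
w = 162 (w = -18*(-9) = 162)
g = 28085000 (g = (10997 - 22231)*(-16785 + 14285) = -11234*(-2500) = 28085000)
((o(5) + w) - g)/(-43407) = (((-7705 + 77*5) + 162) - 1*28085000)/(-43407) = (((-7705 + 385) + 162) - 28085000)*(-1/43407) = ((-7320 + 162) - 28085000)*(-1/43407) = (-7158 - 28085000)*(-1/43407) = -28092158*(-1/43407) = 28092158/43407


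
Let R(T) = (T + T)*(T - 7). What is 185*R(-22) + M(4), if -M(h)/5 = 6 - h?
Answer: 236050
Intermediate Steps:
R(T) = 2*T*(-7 + T) (R(T) = (2*T)*(-7 + T) = 2*T*(-7 + T))
M(h) = -30 + 5*h (M(h) = -5*(6 - h) = -30 + 5*h)
185*R(-22) + M(4) = 185*(2*(-22)*(-7 - 22)) + (-30 + 5*4) = 185*(2*(-22)*(-29)) + (-30 + 20) = 185*1276 - 10 = 236060 - 10 = 236050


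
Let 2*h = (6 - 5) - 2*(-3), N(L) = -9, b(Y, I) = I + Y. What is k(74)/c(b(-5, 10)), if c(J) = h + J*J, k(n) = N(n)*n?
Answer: -444/19 ≈ -23.368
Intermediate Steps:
h = 7/2 (h = ((6 - 5) - 2*(-3))/2 = (1 + 6)/2 = (½)*7 = 7/2 ≈ 3.5000)
k(n) = -9*n
c(J) = 7/2 + J² (c(J) = 7/2 + J*J = 7/2 + J²)
k(74)/c(b(-5, 10)) = (-9*74)/(7/2 + (10 - 5)²) = -666/(7/2 + 5²) = -666/(7/2 + 25) = -666/57/2 = -666*2/57 = -444/19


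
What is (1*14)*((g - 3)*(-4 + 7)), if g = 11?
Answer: 336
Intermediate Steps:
(1*14)*((g - 3)*(-4 + 7)) = (1*14)*((11 - 3)*(-4 + 7)) = 14*(8*3) = 14*24 = 336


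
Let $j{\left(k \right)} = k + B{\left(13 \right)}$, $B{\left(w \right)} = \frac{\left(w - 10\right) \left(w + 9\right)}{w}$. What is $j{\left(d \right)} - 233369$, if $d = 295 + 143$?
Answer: $- \frac{3028037}{13} \approx -2.3293 \cdot 10^{5}$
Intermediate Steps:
$d = 438$
$B{\left(w \right)} = \frac{\left(-10 + w\right) \left(9 + w\right)}{w}$
$j{\left(k \right)} = \frac{66}{13} + k$ ($j{\left(k \right)} = k - \left(-12 + \frac{90}{13}\right) = k - - \frac{66}{13} = k + \frac{66}{13} = \frac{66}{13} + k$)
$j{\left(d \right)} - 233369 = \left(\frac{66}{13} + 438\right) - 233369 = \frac{5760}{13} - 233369 = - \frac{3028037}{13}$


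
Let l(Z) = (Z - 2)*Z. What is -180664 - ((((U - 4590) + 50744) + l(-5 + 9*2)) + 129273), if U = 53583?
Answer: -409817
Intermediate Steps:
l(Z) = Z*(-2 + Z) (l(Z) = (-2 + Z)*Z = Z*(-2 + Z))
-180664 - ((((U - 4590) + 50744) + l(-5 + 9*2)) + 129273) = -180664 - ((((53583 - 4590) + 50744) + (-5 + 9*2)*(-2 + (-5 + 9*2))) + 129273) = -180664 - (((48993 + 50744) + (-5 + 18)*(-2 + (-5 + 18))) + 129273) = -180664 - ((99737 + 13*(-2 + 13)) + 129273) = -180664 - ((99737 + 13*11) + 129273) = -180664 - ((99737 + 143) + 129273) = -180664 - (99880 + 129273) = -180664 - 1*229153 = -180664 - 229153 = -409817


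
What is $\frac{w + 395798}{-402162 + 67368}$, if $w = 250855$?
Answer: $- \frac{215551}{111598} \approx -1.9315$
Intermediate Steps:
$\frac{w + 395798}{-402162 + 67368} = \frac{250855 + 395798}{-402162 + 67368} = \frac{646653}{-334794} = 646653 \left(- \frac{1}{334794}\right) = - \frac{215551}{111598}$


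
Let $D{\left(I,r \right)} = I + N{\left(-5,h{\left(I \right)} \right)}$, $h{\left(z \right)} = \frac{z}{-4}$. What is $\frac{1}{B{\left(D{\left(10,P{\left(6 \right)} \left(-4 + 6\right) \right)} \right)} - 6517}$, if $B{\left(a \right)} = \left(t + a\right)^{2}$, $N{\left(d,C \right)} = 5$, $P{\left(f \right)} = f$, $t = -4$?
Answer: $- \frac{1}{6396} \approx -0.00015635$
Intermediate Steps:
$h{\left(z \right)} = - \frac{z}{4}$ ($h{\left(z \right)} = z \left(- \frac{1}{4}\right) = - \frac{z}{4}$)
$D{\left(I,r \right)} = 5 + I$ ($D{\left(I,r \right)} = I + 5 = 5 + I$)
$B{\left(a \right)} = \left(-4 + a\right)^{2}$
$\frac{1}{B{\left(D{\left(10,P{\left(6 \right)} \left(-4 + 6\right) \right)} \right)} - 6517} = \frac{1}{\left(-4 + \left(5 + 10\right)\right)^{2} - 6517} = \frac{1}{\left(-4 + 15\right)^{2} - 6517} = \frac{1}{11^{2} - 6517} = \frac{1}{121 - 6517} = \frac{1}{-6396} = - \frac{1}{6396}$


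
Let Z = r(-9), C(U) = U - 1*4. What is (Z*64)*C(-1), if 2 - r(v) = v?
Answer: -3520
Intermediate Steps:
r(v) = 2 - v
C(U) = -4 + U (C(U) = U - 4 = -4 + U)
Z = 11 (Z = 2 - 1*(-9) = 2 + 9 = 11)
(Z*64)*C(-1) = (11*64)*(-4 - 1) = 704*(-5) = -3520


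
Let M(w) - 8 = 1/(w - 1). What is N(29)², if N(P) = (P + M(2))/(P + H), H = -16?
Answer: 1444/169 ≈ 8.5444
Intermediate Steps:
M(w) = 8 + 1/(-1 + w) (M(w) = 8 + 1/(w - 1) = 8 + 1/(-1 + w))
N(P) = (9 + P)/(-16 + P) (N(P) = (P + (-7 + 8*2)/(-1 + 2))/(P - 16) = (P + (-7 + 16)/1)/(-16 + P) = (P + 1*9)/(-16 + P) = (P + 9)/(-16 + P) = (9 + P)/(-16 + P))
N(29)² = ((9 + 29)/(-16 + 29))² = (38/13)² = 1444/169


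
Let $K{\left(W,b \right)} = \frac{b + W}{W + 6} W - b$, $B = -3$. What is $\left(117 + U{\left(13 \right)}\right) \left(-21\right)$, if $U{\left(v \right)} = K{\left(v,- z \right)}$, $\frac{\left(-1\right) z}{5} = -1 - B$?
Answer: $- \frac{48972}{19} \approx -2577.5$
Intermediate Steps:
$z = -10$ ($z = - 5 \left(-1 - -3\right) = - 5 \left(-1 + 3\right) = \left(-5\right) 2 = -10$)
$K{\left(W,b \right)} = - b + \frac{W \left(W + b\right)}{6 + W}$ ($K{\left(W,b \right)} = \frac{W + b}{6 + W} W - b = \frac{W \left(W + b\right)}{6 + W} - b = - b + \frac{W \left(W + b\right)}{6 + W}$)
$U{\left(v \right)} = \frac{-60 + v^{2}}{6 + v}$ ($U{\left(v \right)} = \frac{v^{2} - 6 \left(\left(-1\right) \left(-10\right)\right)}{6 + v} = \frac{v^{2} - 60}{6 + v} = \frac{-60 + v^{2}}{6 + v}$)
$\left(117 + U{\left(13 \right)}\right) \left(-21\right) = \left(117 + \frac{-60 + 13^{2}}{6 + 13}\right) \left(-21\right) = \left(117 + \frac{-60 + 169}{19}\right) \left(-21\right) = \left(117 + \frac{1}{19} \cdot 109\right) \left(-21\right) = \left(117 + \frac{109}{19}\right) \left(-21\right) = \frac{2332}{19} \left(-21\right) = - \frac{48972}{19}$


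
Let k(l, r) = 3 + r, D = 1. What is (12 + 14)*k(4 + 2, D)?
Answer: 104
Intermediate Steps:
(12 + 14)*k(4 + 2, D) = (12 + 14)*(3 + 1) = 26*4 = 104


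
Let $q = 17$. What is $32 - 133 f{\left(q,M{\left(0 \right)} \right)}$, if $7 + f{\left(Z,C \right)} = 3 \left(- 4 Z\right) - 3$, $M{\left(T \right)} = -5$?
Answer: $28494$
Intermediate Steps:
$f{\left(Z,C \right)} = -10 - 12 Z$ ($f{\left(Z,C \right)} = -7 + \left(3 \left(- 4 Z\right) - 3\right) = -7 - \left(3 + 12 Z\right) = -10 - 12 Z$)
$32 - 133 f{\left(q,M{\left(0 \right)} \right)} = 32 - 133 \left(-10 - 204\right) = 32 - -28462 = 32 + 28462 = 28494$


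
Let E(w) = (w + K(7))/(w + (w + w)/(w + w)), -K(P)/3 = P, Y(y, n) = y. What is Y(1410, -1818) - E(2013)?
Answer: 1418874/1007 ≈ 1409.0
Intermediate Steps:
K(P) = -3*P
E(w) = (-21 + w)/(1 + w) (E(w) = (w - 3*7)/(w + (w + w)/(w + w)) = (w - 21)/(w + (2*w)/((2*w))) = (-21 + w)/(w + (2*w)*(1/(2*w))) = (-21 + w)/(w + 1) = (-21 + w)/(1 + w))
Y(1410, -1818) - E(2013) = 1410 - (-21 + 2013)/(1 + 2013) = 1410 - 1992/2014 = 1410 - 1*996/1007 = 1410 - 996/1007 = 1418874/1007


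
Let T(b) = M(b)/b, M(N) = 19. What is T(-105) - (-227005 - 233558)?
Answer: 48359096/105 ≈ 4.6056e+5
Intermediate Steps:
T(b) = 19/b
T(-105) - (-227005 - 233558) = 19/(-105) - (-227005 - 233558) = 19*(-1/105) - 1*(-460563) = -19/105 + 460563 = 48359096/105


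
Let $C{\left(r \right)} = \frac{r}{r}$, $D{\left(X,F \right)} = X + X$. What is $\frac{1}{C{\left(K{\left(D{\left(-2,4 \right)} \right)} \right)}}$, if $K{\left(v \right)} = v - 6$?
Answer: $1$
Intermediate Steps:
$D{\left(X,F \right)} = 2 X$
$K{\left(v \right)} = -6 + v$
$C{\left(r \right)} = 1$
$\frac{1}{C{\left(K{\left(D{\left(-2,4 \right)} \right)} \right)}} = 1^{-1} = 1$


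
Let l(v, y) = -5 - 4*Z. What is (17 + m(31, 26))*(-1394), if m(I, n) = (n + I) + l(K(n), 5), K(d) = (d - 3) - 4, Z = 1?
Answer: -90610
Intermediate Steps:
K(d) = -7 + d (K(d) = (-3 + d) - 4 = -7 + d)
l(v, y) = -9 (l(v, y) = -5 - 4*1 = -5 - 4 = -9)
m(I, n) = -9 + I + n (m(I, n) = (n + I) - 9 = (I + n) - 9 = -9 + I + n)
(17 + m(31, 26))*(-1394) = (17 + (-9 + 31 + 26))*(-1394) = (17 + 48)*(-1394) = 65*(-1394) = -90610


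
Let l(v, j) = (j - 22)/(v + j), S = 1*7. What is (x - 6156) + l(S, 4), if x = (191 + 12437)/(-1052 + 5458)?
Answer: -149148548/24233 ≈ -6154.8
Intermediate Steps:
S = 7
l(v, j) = (-22 + j)/(j + v)
x = 6314/2203 (x = 12628/4406 = 12628*(1/4406) = 6314/2203 ≈ 2.8661)
(x - 6156) + l(S, 4) = (6314/2203 - 6156) + (-22 + 4)/(4 + 7) = -13555354/2203 - 18/11 = -149148548/24233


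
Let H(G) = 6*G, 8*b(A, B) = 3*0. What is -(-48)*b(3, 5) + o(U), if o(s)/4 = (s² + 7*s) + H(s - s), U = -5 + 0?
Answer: -40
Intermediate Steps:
b(A, B) = 0 (b(A, B) = (3*0)/8 = (⅛)*0 = 0)
U = -5
o(s) = 4*s² + 28*s (o(s) = 4*((s² + 7*s) + 6*(s - s)) = 4*((s² + 7*s) + 6*0) = 4*((s² + 7*s) + 0) = 4*(s² + 7*s) = 4*s² + 28*s)
-(-48)*b(3, 5) + o(U) = -(-48)*0 + 4*(-5)*(7 - 5) = -48*0 + 4*(-5)*2 = 0 - 40 = -40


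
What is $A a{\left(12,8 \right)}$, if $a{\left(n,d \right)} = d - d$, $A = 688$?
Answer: $0$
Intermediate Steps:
$a{\left(n,d \right)} = 0$
$A a{\left(12,8 \right)} = 688 \cdot 0 = 0$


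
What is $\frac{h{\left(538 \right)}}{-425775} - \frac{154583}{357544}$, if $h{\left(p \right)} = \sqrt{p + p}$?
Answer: $- \frac{14053}{32504} - \frac{2 \sqrt{269}}{425775} \approx -0.43242$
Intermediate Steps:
$h{\left(p \right)} = \sqrt{2} \sqrt{p}$ ($h{\left(p \right)} = \sqrt{2 p} = \sqrt{2} \sqrt{p}$)
$\frac{h{\left(538 \right)}}{-425775} - \frac{154583}{357544} = \frac{\sqrt{2} \sqrt{538}}{-425775} - \frac{154583}{357544} = 2 \sqrt{269} \left(- \frac{1}{425775}\right) - \frac{14053}{32504} = - \frac{2 \sqrt{269}}{425775} - \frac{14053}{32504} = - \frac{14053}{32504} - \frac{2 \sqrt{269}}{425775}$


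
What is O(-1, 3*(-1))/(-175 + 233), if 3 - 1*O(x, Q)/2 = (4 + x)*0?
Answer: 3/29 ≈ 0.10345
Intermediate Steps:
O(x, Q) = 6 (O(x, Q) = 6 - 2*(4 + x)*0 = 6 - 2*0 = 6 + 0 = 6)
O(-1, 3*(-1))/(-175 + 233) = 6/(-175 + 233) = 6/58 = 6*(1/58) = 3/29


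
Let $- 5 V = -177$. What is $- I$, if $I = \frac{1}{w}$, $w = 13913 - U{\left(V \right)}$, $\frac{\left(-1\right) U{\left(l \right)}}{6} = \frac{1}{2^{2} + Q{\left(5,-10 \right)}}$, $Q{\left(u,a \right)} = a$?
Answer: $- \frac{1}{13912} \approx -7.188 \cdot 10^{-5}$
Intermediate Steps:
$V = \frac{177}{5}$ ($V = \left(- \frac{1}{5}\right) \left(-177\right) = \frac{177}{5} \approx 35.4$)
$U{\left(l \right)} = 1$ ($U{\left(l \right)} = - \frac{6}{2^{2} - 10} = - \frac{6}{4 - 10} = - \frac{6}{-6} = \left(-6\right) \left(- \frac{1}{6}\right) = 1$)
$w = 13912$ ($w = 13913 - 1 = 13912$)
$I = \frac{1}{13912} \approx 7.188 \cdot 10^{-5}$
$- I = \left(-1\right) \frac{1}{13912} = - \frac{1}{13912}$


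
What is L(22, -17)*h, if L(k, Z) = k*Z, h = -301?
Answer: 112574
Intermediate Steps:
L(k, Z) = Z*k
L(22, -17)*h = -17*22*(-301) = -374*(-301) = 112574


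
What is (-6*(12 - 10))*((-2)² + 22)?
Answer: -312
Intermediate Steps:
(-6*(12 - 10))*((-2)² + 22) = (-6*2)*(4 + 22) = -12*26 = -312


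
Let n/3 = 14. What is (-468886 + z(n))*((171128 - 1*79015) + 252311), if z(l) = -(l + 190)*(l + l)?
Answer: -168207726576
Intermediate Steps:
n = 42 (n = 3*14 = 42)
z(l) = -2*l*(190 + l) (z(l) = -(190 + l)*2*l = -2*l*(190 + l))
(-468886 + z(n))*((171128 - 1*79015) + 252311) = (-468886 - 2*42*(190 + 42))*((171128 - 1*79015) + 252311) = (-468886 - 2*42*232)*((171128 - 79015) + 252311) = (-468886 - 19488)*(92113 + 252311) = -488374*344424 = -168207726576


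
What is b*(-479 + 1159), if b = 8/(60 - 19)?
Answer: 5440/41 ≈ 132.68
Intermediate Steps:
b = 8/41 ≈ 0.19512
b*(-479 + 1159) = 8*(-479 + 1159)/41 = (8/41)*680 = 5440/41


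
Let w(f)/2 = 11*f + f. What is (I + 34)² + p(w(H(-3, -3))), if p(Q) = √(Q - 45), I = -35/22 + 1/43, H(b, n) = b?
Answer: 941323761/894916 + 3*I*√13 ≈ 1051.9 + 10.817*I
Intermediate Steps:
I = -1483/946 (I = -35*1/22 + 1*(1/43) = -35/22 + 1/43 = -1483/946 ≈ -1.5677)
w(f) = 24*f (w(f) = 2*(11*f + f) = 2*(12*f) = 24*f)
p(Q) = √(-45 + Q)
(I + 34)² + p(w(H(-3, -3))) = (-1483/946 + 34)² + √(-45 + 24*(-3)) = (30681/946)² + √(-45 - 72) = 941323761/894916 + √(-117) = 941323761/894916 + 3*I*√13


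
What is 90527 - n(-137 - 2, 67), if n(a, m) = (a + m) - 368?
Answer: 90967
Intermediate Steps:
n(a, m) = -368 + a + m
90527 - n(-137 - 2, 67) = 90527 - (-368 + (-137 - 2) + 67) = 90527 - (-368 - 139 + 67) = 90527 - 1*(-440) = 90527 + 440 = 90967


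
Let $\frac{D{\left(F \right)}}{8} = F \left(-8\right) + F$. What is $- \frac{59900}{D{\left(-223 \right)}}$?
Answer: $- \frac{14975}{3122} \approx -4.7966$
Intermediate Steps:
$D{\left(F \right)} = - 56 F$ ($D{\left(F \right)} = 8 \left(F \left(-8\right) + F\right) = 8 \left(- 8 F + F\right) = 8 \left(- 7 F\right) = - 56 F$)
$- \frac{59900}{D{\left(-223 \right)}} = - \frac{59900}{\left(-56\right) \left(-223\right)} = - \frac{59900}{12488} = \left(-59900\right) \frac{1}{12488} = - \frac{14975}{3122}$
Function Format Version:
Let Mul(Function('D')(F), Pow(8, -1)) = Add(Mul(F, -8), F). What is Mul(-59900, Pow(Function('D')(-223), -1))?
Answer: Rational(-14975, 3122) ≈ -4.7966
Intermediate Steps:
Function('D')(F) = Mul(-56, F) (Function('D')(F) = Mul(8, Add(Mul(F, -8), F)) = Mul(8, Add(Mul(-8, F), F)) = Mul(8, Mul(-7, F)) = Mul(-56, F))
Mul(-59900, Pow(Function('D')(-223), -1)) = Mul(-59900, Pow(Mul(-56, -223), -1)) = Mul(-59900, Pow(12488, -1)) = Mul(-59900, Rational(1, 12488)) = Rational(-14975, 3122)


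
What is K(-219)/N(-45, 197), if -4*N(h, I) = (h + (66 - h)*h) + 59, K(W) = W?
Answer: -876/4981 ≈ -0.17587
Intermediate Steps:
N(h, I) = -59/4 - h/4 - h*(66 - h)/4 (N(h, I) = -((h + (66 - h)*h) + 59)/4 = -((h + h*(66 - h)) + 59)/4 = -(59 + h + h*(66 - h))/4 = -59/4 - h/4 - h*(66 - h)/4)
K(-219)/N(-45, 197) = -219/(-59/4 - 67/4*(-45) + (¼)*(-45)²) = -219/(-59/4 + 3015/4 + (¼)*2025) = -219/(-59/4 + 3015/4 + 2025/4) = -219/4981/4 = -219*4/4981 = -876/4981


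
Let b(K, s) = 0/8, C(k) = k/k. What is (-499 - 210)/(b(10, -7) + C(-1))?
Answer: -709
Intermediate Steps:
C(k) = 1
b(K, s) = 0 (b(K, s) = 0*(⅛) = 0)
(-499 - 210)/(b(10, -7) + C(-1)) = (-499 - 210)/(0 + 1) = -709/1 = -709*1 = -709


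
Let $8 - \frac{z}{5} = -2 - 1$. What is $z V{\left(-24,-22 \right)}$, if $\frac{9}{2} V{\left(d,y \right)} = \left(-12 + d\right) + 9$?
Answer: $-330$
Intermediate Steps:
$V{\left(d,y \right)} = - \frac{2}{3} + \frac{2 d}{9}$ ($V{\left(d,y \right)} = \frac{2 \left(\left(-12 + d\right) + 9\right)}{9} = \frac{2 \left(-3 + d\right)}{9} = - \frac{2}{3} + \frac{2 d}{9}$)
$z = 55$ ($z = 40 - 5 \left(-2 - 1\right) = 40 - -15 = 40 + 15 = 55$)
$z V{\left(-24,-22 \right)} = 55 \left(- \frac{2}{3} + \frac{2}{9} \left(-24\right)\right) = 55 \left(- \frac{2}{3} - \frac{16}{3}\right) = 55 \left(-6\right) = -330$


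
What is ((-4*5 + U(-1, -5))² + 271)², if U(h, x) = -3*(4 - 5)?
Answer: 313600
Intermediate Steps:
U(h, x) = 3 (U(h, x) = -3*(-1) = 3)
((-4*5 + U(-1, -5))² + 271)² = ((-4*5 + 3)² + 271)² = ((-20 + 3)² + 271)² = ((-17)² + 271)² = (289 + 271)² = 560² = 313600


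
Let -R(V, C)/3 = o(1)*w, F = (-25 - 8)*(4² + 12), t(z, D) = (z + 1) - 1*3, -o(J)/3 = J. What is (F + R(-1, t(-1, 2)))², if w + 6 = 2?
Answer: 921600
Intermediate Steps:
o(J) = -3*J
w = -4 (w = -6 + 2 = -4)
t(z, D) = -2 + z (t(z, D) = (1 + z) - 3 = -2 + z)
F = -924 (F = -33*(16 + 12) = -33*28 = -924)
R(V, C) = -36 (R(V, C) = -3*(-3*1)*(-4) = -(-9)*(-4) = -3*12 = -36)
(F + R(-1, t(-1, 2)))² = (-924 - 36)² = (-960)² = 921600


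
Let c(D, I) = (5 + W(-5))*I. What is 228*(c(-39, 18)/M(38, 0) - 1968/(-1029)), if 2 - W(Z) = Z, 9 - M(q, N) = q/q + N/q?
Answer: 2261076/343 ≈ 6592.1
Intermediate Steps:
M(q, N) = 8 - N/q (M(q, N) = 9 - (q/q + N/q) = 9 - (1 + N/q) = 9 + (-1 - N/q) = 8 - N/q)
W(Z) = 2 - Z
c(D, I) = 12*I (c(D, I) = (5 + (2 - 1*(-5)))*I = (5 + (2 + 5))*I = (5 + 7)*I = 12*I)
228*(c(-39, 18)/M(38, 0) - 1968/(-1029)) = 228*((12*18)/(8 - 1*0/38) - 1968/(-1029)) = 228*(216/(8 - 1*0*1/38) - 1968*(-1/1029)) = 228*(216/(8 + 0) + 656/343) = 228*(216/8 + 656/343) = 228*(216*(⅛) + 656/343) = 228*(27 + 656/343) = 228*(9917/343) = 2261076/343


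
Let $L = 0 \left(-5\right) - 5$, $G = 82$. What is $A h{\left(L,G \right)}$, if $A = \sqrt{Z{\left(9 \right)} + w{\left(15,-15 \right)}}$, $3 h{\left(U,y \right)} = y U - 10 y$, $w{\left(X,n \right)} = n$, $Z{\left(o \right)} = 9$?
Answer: $- 410 i \sqrt{6} \approx - 1004.3 i$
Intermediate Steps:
$L = -5$ ($L = 0 - 5 = -5$)
$h{\left(U,y \right)} = - \frac{10 y}{3} + \frac{U y}{3}$ ($h{\left(U,y \right)} = \frac{y U - 10 y}{3} = \frac{U y - 10 y}{3} = \frac{- 10 y + U y}{3} = - \frac{10 y}{3} + \frac{U y}{3}$)
$A = i \sqrt{6}$ ($A = \sqrt{9 - 15} = \sqrt{-6} = i \sqrt{6} \approx 2.4495 i$)
$A h{\left(L,G \right)} = i \sqrt{6} \cdot \frac{1}{3} \cdot 82 \left(-10 - 5\right) = i \sqrt{6} \cdot \frac{1}{3} \cdot 82 \left(-15\right) = i \sqrt{6} \left(-410\right) = - 410 i \sqrt{6}$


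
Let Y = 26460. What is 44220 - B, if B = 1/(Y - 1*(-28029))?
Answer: 2409503579/54489 ≈ 44220.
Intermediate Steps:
B = 1/54489 (B = 1/(26460 - 1*(-28029)) = 1/(26460 + 28029) = 1/54489 ≈ 1.8352e-5)
44220 - B = 44220 - 1*1/54489 = 44220 - 1/54489 = 2409503579/54489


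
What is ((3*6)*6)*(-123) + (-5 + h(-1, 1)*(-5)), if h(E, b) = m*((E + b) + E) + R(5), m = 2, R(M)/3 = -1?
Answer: -13264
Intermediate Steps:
R(M) = -3 (R(M) = 3*(-1) = -3)
h(E, b) = -3 + 2*b + 4*E (h(E, b) = 2*((E + b) + E) - 3 = 2*(b + 2*E) - 3 = (2*b + 4*E) - 3 = -3 + 2*b + 4*E)
((3*6)*6)*(-123) + (-5 + h(-1, 1)*(-5)) = ((3*6)*6)*(-123) + (-5 + (-3 + 2*1 + 4*(-1))*(-5)) = (18*6)*(-123) + (-5 + (-3 + 2 - 4)*(-5)) = 108*(-123) + (-5 - 5*(-5)) = -13284 + (-5 + 25) = -13284 + 20 = -13264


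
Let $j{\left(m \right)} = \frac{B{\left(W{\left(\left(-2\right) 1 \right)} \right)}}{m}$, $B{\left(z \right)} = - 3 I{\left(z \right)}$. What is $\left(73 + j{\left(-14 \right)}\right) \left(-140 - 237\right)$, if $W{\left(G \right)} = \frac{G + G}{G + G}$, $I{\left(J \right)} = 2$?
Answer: $- \frac{193778}{7} \approx -27683.0$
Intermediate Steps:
$W{\left(G \right)} = 1$ ($W{\left(G \right)} = \frac{2 G}{2 G} = 2 G \frac{1}{2 G} = 1$)
$B{\left(z \right)} = -6$ ($B{\left(z \right)} = \left(-3\right) 2 = -6$)
$j{\left(m \right)} = - \frac{6}{m}$
$\left(73 + j{\left(-14 \right)}\right) \left(-140 - 237\right) = \left(73 - \frac{6}{-14}\right) \left(-140 - 237\right) = \left(73 - - \frac{3}{7}\right) \left(-377\right) = \left(73 + \frac{3}{7}\right) \left(-377\right) = \frac{514}{7} \left(-377\right) = - \frac{193778}{7}$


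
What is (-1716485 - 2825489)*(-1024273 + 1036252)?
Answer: -54408306546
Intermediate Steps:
(-1716485 - 2825489)*(-1024273 + 1036252) = -4541974*11979 = -54408306546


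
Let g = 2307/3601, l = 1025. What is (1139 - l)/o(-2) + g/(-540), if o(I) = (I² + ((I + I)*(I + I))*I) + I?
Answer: -2463853/648180 ≈ -3.8012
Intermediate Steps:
g = 2307/3601 (g = 2307*(1/3601) = 2307/3601 ≈ 0.64066)
o(I) = I + I² + 4*I³ (o(I) = (I² + ((2*I)*(2*I))*I) + I = (I² + (4*I²)*I) + I = (I² + 4*I³) + I = I + I² + 4*I³)
(1139 - l)/o(-2) + g/(-540) = (1139 - 1*1025)/((-2*(1 - 2 + 4*(-2)²))) + (2307/3601)/(-540) = (1139 - 1025)/((-2*(1 - 2 + 4*4))) + (2307/3601)*(-1/540) = 114/((-2*(1 - 2 + 16))) - 769/648180 = 114/((-2*15)) - 769/648180 = 114/(-30) - 769/648180 = 114*(-1/30) - 769/648180 = -19/5 - 769/648180 = -2463853/648180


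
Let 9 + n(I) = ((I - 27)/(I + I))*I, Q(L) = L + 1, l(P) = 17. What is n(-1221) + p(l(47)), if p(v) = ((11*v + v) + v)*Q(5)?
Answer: 693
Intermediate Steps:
Q(L) = 1 + L
n(I) = -45/2 + I/2 (n(I) = -9 + ((I - 27)/(I + I))*I = -9 + ((-27 + I)/((2*I)))*I = -9 + ((-27 + I)*(1/(2*I)))*I = -9 + ((-27 + I)/(2*I))*I = -9 + (-27/2 + I/2) = -45/2 + I/2)
p(v) = 78*v (p(v) = ((11*v + v) + v)*(1 + 5) = (12*v + v)*6 = (13*v)*6 = 78*v)
n(-1221) + p(l(47)) = (-45/2 + (½)*(-1221)) + 78*17 = (-45/2 - 1221/2) + 1326 = -633 + 1326 = 693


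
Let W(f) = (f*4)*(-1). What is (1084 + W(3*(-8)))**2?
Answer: 1392400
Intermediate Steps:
W(f) = -4*f (W(f) = (4*f)*(-1) = -4*f)
(1084 + W(3*(-8)))**2 = (1084 - 12*(-8))**2 = (1084 - 4*(-24))**2 = (1084 + 96)**2 = 1180**2 = 1392400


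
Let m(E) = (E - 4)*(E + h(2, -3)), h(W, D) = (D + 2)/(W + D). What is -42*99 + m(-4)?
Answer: -4134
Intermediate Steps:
h(W, D) = (2 + D)/(D + W)
m(E) = (1 + E)*(-4 + E) (m(E) = (E - 4)*(E + (2 - 3)/(-3 + 2)) = (-4 + E)*(E - 1/(-1)) = (-4 + E)*(E - 1*(-1)) = (-4 + E)*(E + 1) = (-4 + E)*(1 + E) = (1 + E)*(-4 + E))
-42*99 + m(-4) = -42*99 + (-4 + (-4)² - 3*(-4)) = -4158 + (-4 + 16 + 12) = -4158 + 24 = -4134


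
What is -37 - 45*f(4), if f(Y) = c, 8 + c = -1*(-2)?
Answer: 233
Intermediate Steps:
c = -6 (c = -8 - 1*(-2) = -8 + 2 = -6)
f(Y) = -6
-37 - 45*f(4) = -37 - 45*(-6) = -37 + 270 = 233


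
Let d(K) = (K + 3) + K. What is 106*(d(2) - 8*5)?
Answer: -3498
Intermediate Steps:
d(K) = 3 + 2*K (d(K) = (3 + K) + K = 3 + 2*K)
106*(d(2) - 8*5) = 106*((3 + 2*2) - 8*5) = 106*((3 + 4) - 40) = 106*(7 - 40) = 106*(-33) = -3498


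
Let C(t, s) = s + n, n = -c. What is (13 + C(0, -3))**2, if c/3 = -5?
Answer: 625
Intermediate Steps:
c = -15 (c = 3*(-5) = -15)
n = 15 (n = -1*(-15) = 15)
C(t, s) = 15 + s (C(t, s) = s + 15 = 15 + s)
(13 + C(0, -3))**2 = (13 + (15 - 3))**2 = (13 + 12)**2 = 25**2 = 625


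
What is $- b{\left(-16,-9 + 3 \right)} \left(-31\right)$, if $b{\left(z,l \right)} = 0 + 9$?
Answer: $279$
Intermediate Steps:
$b{\left(z,l \right)} = 9$
$- b{\left(-16,-9 + 3 \right)} \left(-31\right) = - 9 \left(-31\right) = \left(-1\right) \left(-279\right) = 279$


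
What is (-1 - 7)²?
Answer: 64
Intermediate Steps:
(-1 - 7)² = (-8)² = 64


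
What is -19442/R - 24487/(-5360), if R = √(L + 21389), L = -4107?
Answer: 24487/5360 - 9721*√17282/8641 ≈ -143.32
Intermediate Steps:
R = √17282 (R = √(-4107 + 21389) = √17282 ≈ 131.46)
-19442/R - 24487/(-5360) = -19442*√17282/17282 - 24487/(-5360) = -9721*√17282/8641 - 24487*(-1/5360) = -9721*√17282/8641 + 24487/5360 = 24487/5360 - 9721*√17282/8641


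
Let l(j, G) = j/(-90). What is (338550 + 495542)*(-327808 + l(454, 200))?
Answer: -12304180704004/45 ≈ -2.7343e+11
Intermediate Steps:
l(j, G) = -j/90 (l(j, G) = j*(-1/90) = -j/90)
(338550 + 495542)*(-327808 + l(454, 200)) = (338550 + 495542)*(-327808 - 1/90*454) = 834092*(-327808 - 227/45) = 834092*(-14751587/45) = -12304180704004/45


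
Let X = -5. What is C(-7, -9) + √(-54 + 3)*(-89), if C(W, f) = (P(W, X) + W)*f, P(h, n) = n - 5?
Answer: 153 - 89*I*√51 ≈ 153.0 - 635.59*I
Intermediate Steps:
P(h, n) = -5 + n
C(W, f) = f*(-10 + W) (C(W, f) = ((-5 - 5) + W)*f = (-10 + W)*f = f*(-10 + W))
C(-7, -9) + √(-54 + 3)*(-89) = -9*(-10 - 7) + √(-54 + 3)*(-89) = -9*(-17) + √(-51)*(-89) = 153 + (I*√51)*(-89) = 153 - 89*I*√51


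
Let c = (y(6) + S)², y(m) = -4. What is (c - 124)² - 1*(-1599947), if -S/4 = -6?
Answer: 1676123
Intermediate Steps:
S = 24 (S = -4*(-6) = 24)
c = 400 (c = (-4 + 24)² = 20² = 400)
(c - 124)² - 1*(-1599947) = (400 - 124)² - 1*(-1599947) = 276² + 1599947 = 76176 + 1599947 = 1676123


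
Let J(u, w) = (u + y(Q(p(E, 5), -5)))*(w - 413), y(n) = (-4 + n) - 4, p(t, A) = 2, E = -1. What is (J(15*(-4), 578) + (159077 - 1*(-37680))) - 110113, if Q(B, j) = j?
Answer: 74599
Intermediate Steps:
y(n) = -8 + n
J(u, w) = (-413 + w)*(-13 + u) (J(u, w) = (u + (-8 - 5))*(w - 413) = (u - 13)*(-413 + w) = (-13 + u)*(-413 + w) = (-413 + w)*(-13 + u))
(J(15*(-4), 578) + (159077 - 1*(-37680))) - 110113 = ((5369 - 6195*(-4) - 13*578 + (15*(-4))*578) + (159077 - 1*(-37680))) - 110113 = ((5369 - 413*(-60) - 7514 - 60*578) + (159077 + 37680)) - 110113 = ((5369 + 24780 - 7514 - 34680) + 196757) - 110113 = (-12045 + 196757) - 110113 = 184712 - 110113 = 74599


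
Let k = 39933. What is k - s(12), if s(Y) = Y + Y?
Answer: 39909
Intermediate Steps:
s(Y) = 2*Y
k - s(12) = 39933 - 2*12 = 39933 - 1*24 = 39933 - 24 = 39909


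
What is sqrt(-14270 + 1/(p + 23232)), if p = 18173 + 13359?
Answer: I*sqrt(10699273881789)/27382 ≈ 119.46*I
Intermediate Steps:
p = 31532
sqrt(-14270 + 1/(p + 23232)) = sqrt(-14270 + 1/(31532 + 23232)) = sqrt(-14270 + 1/54764) = sqrt(-781482279/54764) = I*sqrt(10699273881789)/27382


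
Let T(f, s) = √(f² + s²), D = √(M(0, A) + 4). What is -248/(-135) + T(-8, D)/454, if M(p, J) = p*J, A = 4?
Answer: 248/135 + √17/227 ≈ 1.8552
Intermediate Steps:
M(p, J) = J*p
D = 2 (D = √(4*0 + 4) = √(0 + 4) = √4 = 2)
-248/(-135) + T(-8, D)/454 = -248/(-135) + √((-8)² + 2²)/454 = -248*(-1/135) + √(64 + 4)*(1/454) = 248/135 + √68*(1/454) = 248/135 + (2*√17)*(1/454) = 248/135 + √17/227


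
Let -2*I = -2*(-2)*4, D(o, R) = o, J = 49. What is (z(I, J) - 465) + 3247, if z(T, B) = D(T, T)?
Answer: 2774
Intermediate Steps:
I = -8 (I = -(-2*(-2))*4/2 = -2*4 = -½*16 = -8)
z(T, B) = T
(z(I, J) - 465) + 3247 = (-8 - 465) + 3247 = -473 + 3247 = 2774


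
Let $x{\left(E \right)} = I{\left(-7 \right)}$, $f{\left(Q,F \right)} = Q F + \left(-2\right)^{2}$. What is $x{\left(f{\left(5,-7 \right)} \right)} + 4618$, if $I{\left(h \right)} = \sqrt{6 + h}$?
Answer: $4618 + i \approx 4618.0 + 1.0 i$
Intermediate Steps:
$f{\left(Q,F \right)} = 4 + F Q$ ($f{\left(Q,F \right)} = F Q + 4 = 4 + F Q$)
$x{\left(E \right)} = i$ ($x{\left(E \right)} = \sqrt{6 - 7} = \sqrt{-1} = i$)
$x{\left(f{\left(5,-7 \right)} \right)} + 4618 = i + 4618 = 4618 + i$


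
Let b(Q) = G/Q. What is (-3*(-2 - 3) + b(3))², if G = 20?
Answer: 4225/9 ≈ 469.44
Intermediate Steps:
b(Q) = 20/Q
(-3*(-2 - 3) + b(3))² = (-3*(-2 - 3) + 20/3)² = (-3*(-5) + 20*(⅓))² = (15 + 20/3)² = (65/3)² = 4225/9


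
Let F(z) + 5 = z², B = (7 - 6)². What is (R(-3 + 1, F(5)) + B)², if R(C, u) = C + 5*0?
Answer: 1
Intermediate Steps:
B = 1 (B = 1² = 1)
F(z) = -5 + z²
R(C, u) = C (R(C, u) = C + 0 = C)
(R(-3 + 1, F(5)) + B)² = ((-3 + 1) + 1)² = (-2 + 1)² = (-1)² = 1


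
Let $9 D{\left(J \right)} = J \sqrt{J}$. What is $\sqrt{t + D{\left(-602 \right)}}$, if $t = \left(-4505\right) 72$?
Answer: $\frac{\sqrt{-2919240 - 602 i \sqrt{602}}}{3} \approx 1.4408 - 569.53 i$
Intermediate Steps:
$D{\left(J \right)} = \frac{J^{\frac{3}{2}}}{9}$ ($D{\left(J \right)} = \frac{J \sqrt{J}}{9} = \frac{J^{\frac{3}{2}}}{9}$)
$t = -324360$
$\sqrt{t + D{\left(-602 \right)}} = \sqrt{-324360 + \frac{\left(-602\right)^{\frac{3}{2}}}{9}} = \sqrt{-324360 + \frac{\left(-602\right) i \sqrt{602}}{9}} = \sqrt{-324360 - \frac{602 i \sqrt{602}}{9}}$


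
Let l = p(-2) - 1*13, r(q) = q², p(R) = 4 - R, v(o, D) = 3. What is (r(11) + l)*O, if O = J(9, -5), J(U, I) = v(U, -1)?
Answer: 342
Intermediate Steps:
J(U, I) = 3
O = 3
l = -7 (l = (4 - 1*(-2)) - 1*13 = (4 + 2) - 13 = 6 - 13 = -7)
(r(11) + l)*O = (11² - 7)*3 = (121 - 7)*3 = 114*3 = 342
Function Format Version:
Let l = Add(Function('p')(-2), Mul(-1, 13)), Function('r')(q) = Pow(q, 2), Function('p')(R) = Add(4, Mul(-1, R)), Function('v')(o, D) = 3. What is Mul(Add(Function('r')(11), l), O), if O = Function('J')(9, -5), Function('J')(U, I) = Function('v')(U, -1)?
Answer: 342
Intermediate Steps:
Function('J')(U, I) = 3
O = 3
l = -7 (l = Add(Add(4, Mul(-1, -2)), Mul(-1, 13)) = Add(Add(4, 2), -13) = Add(6, -13) = -7)
Mul(Add(Function('r')(11), l), O) = Mul(Add(Pow(11, 2), -7), 3) = Mul(Add(121, -7), 3) = Mul(114, 3) = 342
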